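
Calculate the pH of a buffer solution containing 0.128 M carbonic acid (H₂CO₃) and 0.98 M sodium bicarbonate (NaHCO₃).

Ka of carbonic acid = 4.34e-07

pKa = -log(4.34e-07) = 6.36. pH = pKa + log([A⁻]/[HA]) = 6.36 + log(0.98/0.128)

pH = 7.25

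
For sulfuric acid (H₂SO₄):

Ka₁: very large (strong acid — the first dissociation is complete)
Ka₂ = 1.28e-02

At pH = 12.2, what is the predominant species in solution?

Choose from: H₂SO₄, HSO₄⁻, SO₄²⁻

The first dissociation is complete, so H₂SO₄ itself is never the predominant species in water; pKa₂ = -log(1.28e-02) = 1.89. For a polyprotic acid the predominant species crosses at each pKa: below pKa_n the protonated form dominates, above it the deprotonated form does. At pH = 12.2, the predominant species is SO₄²⁻.

SO₄²⁻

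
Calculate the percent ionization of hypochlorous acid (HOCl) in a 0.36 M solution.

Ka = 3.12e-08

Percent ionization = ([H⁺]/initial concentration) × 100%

Using Ka equilibrium: x² + Ka×x - Ka×C = 0. Solving: [H⁺] = 1.0597e-04. Percent = (1.0597e-04/0.36) × 100

Percent ionization = 0.0294%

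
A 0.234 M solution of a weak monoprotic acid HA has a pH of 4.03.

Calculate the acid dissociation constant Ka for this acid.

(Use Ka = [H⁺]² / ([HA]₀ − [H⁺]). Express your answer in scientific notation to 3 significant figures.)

[H⁺] = 10^(−pH) = 10^(−4.03) = 9.333e-05 M. For HA ⇌ H⁺ + A⁻, Ka = [H⁺][A⁻]/[HA] = [H⁺]² / ([HA]₀ − [H⁺]) = (9.333e-05)² / (0.234 − 9.333e-05) = 3.72e-08.

K_a = 3.72e-08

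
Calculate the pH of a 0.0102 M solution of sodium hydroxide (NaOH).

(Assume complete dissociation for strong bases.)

[OH⁻] = 0.0102 M for strong base. pOH = -log[OH⁻] = 1.99, pH = 14 - pOH

pH = 12.01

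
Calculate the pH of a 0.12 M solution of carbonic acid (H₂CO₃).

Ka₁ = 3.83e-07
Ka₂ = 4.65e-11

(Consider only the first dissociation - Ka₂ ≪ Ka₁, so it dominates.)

First dissociation dominates. From Ka₁ = [H⁺][HA⁻]/[H₂A], x² + Ka₁·x − Ka₁·C = 0 with C = 0.12 M and Ka₁ = 3.83e-07. Solving: [H⁺] = (−Ka₁ + √(Ka₁² + 4·Ka₁·C)) / 2 = 2.1419e-04 M. pH = -log(2.1419e-04) = 3.67.

pH = 3.67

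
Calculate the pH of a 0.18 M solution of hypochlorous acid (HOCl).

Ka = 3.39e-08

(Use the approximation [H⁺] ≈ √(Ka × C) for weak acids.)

[H⁺] = √(Ka × C) = √(3.39e-08 × 0.18) = 7.8115e-05. pH = -log(7.8115e-05)

pH = 4.11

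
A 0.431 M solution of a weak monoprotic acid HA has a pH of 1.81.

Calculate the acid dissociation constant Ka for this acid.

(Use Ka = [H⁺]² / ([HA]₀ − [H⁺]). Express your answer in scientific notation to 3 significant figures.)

[H⁺] = 10^(−pH) = 10^(−1.81) = 1.549e-02 M. For HA ⇌ H⁺ + A⁻, Ka = [H⁺][A⁻]/[HA] = [H⁺]² / ([HA]₀ − [H⁺]) = (1.549e-02)² / (0.431 − 1.549e-02) = 5.77e-04.

K_a = 5.77e-04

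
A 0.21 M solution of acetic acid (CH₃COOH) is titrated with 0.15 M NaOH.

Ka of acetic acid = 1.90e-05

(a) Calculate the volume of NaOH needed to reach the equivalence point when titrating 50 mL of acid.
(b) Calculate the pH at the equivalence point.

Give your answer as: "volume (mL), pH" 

moles acid = 0.21 × 50/1000 = 0.0105 mol; V_base = moles/0.15 × 1000 = 70.0 mL. At equivalence only the conjugate base is present: [A⁻] = 0.0105/0.120 = 8.7500e-02 M. Kb = Kw/Ka = 5.26e-10; [OH⁻] = √(Kb × [A⁻]) = 6.7862e-06; pOH = 5.17; pH = 14 - pOH = 8.83.

V = 70.0 mL, pH = 8.83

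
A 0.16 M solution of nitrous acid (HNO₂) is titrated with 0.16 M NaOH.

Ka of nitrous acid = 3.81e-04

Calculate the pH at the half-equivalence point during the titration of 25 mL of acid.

At half-equivalence [HA] = [A⁻], so Henderson-Hasselbalch gives pH = pKa = -log(3.81e-04) = 3.42.

pH = pKa = 3.42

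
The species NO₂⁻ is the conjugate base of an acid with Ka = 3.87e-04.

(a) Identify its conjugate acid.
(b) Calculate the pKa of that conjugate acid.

(a) The conjugate acid is formed by adding one H⁺ to NO₂⁻, giving HNO₂. (b) pKa = -log(Ka) = -log(3.87e-04) = 3.41.

Conjugate acid: HNO₂; pK_a = 3.41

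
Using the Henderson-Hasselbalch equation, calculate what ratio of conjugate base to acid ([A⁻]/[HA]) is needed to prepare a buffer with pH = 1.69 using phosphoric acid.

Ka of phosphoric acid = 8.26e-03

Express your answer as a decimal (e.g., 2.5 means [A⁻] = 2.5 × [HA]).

pKa = -log(8.26e-03) = 2.0830. pH = pKa + log([A⁻]/[HA]), so log([A⁻]/[HA]) = pH − pKa = 1.69 − 2.0830 = -0.3930. [A⁻]/[HA] = 10^(-0.3930) = 0.405

[A⁻]/[HA] = 0.405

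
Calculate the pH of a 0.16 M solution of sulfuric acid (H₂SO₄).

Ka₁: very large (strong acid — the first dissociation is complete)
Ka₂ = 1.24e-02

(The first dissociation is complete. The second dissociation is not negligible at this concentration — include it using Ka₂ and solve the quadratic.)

First dissociation is complete: [H⁺]₀ = [HSO₄⁻]₀ = C = 0.16 M. Second dissociation HSO₄⁻ ⇌ H⁺ + SO₄²⁻: let x = [SO₄²⁻]. Ka₂ = (C + x)·x / (C − x) = 1.24e-02 → x² + (C + Ka₂)·x − Ka₂·C = 0 → x² + 0.17240·x − 1.984e-03 = 0. x = (−0.17240 + √(0.17240² + 4 × 1.984e-03)) / 2 = 1.0828e-02 M. [H⁺] = C + x = 0.16 + 1.0828e-02 = 1.7083e-01 M. pH = -log(1.7083e-01) = 0.77.

pH = 0.77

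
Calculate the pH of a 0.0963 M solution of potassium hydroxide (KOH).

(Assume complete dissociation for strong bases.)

[OH⁻] = 0.0963 M for strong base. pOH = -log[OH⁻] = 1.02, pH = 14 - pOH

pH = 12.98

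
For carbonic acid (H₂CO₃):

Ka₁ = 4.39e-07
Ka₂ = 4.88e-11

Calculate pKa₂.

pKa₂ = -log(Ka₂) = -log(4.88e-11) = 10.31.

pK_{a2} = 10.31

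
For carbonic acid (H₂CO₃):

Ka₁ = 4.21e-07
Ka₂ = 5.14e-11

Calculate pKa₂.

pKa₂ = -log(Ka₂) = -log(5.14e-11) = 10.29.

pK_{a2} = 10.29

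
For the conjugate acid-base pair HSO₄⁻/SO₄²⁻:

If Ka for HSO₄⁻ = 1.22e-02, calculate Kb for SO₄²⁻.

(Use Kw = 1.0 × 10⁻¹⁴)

For a conjugate pair Ka × Kb = Kw, so Kb = Kw/Ka = 1.0 × 10⁻¹⁴ / 1.22e-02 = 8.20e-13.

K_b = 8.20e-13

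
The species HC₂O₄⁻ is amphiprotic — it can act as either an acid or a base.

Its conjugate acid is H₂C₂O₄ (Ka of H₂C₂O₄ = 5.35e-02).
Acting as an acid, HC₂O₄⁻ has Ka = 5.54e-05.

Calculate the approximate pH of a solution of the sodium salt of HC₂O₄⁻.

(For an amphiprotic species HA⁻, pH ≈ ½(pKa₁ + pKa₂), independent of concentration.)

pKa₁ = -log(5.35e-02) = 1.27; pKa₂ = -log(5.54e-05) = 4.26. For an amphiprotic species, pH ≈ ½(pKa₁ + pKa₂) = ½(1.27 + 4.26) = 2.76.

pH = 2.76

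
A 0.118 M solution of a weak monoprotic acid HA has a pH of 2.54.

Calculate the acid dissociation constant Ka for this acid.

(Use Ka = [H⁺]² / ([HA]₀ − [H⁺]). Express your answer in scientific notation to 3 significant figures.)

[H⁺] = 10^(−pH) = 10^(−2.54) = 2.884e-03 M. For HA ⇌ H⁺ + A⁻, Ka = [H⁺][A⁻]/[HA] = [H⁺]² / ([HA]₀ − [H⁺]) = (2.884e-03)² / (0.118 − 2.884e-03) = 7.23e-05.

K_a = 7.23e-05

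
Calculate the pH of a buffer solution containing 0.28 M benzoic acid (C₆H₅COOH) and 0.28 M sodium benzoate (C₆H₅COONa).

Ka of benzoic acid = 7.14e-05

pKa = -log(7.14e-05) = 4.15. pH = pKa + log([A⁻]/[HA]) = 4.15 + log(0.28/0.28)

pH = 4.15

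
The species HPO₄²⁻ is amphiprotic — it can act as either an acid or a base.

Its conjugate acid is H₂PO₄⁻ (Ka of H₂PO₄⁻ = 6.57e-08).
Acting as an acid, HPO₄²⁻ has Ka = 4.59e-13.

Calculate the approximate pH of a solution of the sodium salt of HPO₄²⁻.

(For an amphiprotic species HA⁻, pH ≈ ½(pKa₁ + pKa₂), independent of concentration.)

pKa₁ = -log(6.57e-08) = 7.18; pKa₂ = -log(4.59e-13) = 12.34. For an amphiprotic species, pH ≈ ½(pKa₁ + pKa₂) = ½(7.18 + 12.34) = 9.76.

pH = 9.76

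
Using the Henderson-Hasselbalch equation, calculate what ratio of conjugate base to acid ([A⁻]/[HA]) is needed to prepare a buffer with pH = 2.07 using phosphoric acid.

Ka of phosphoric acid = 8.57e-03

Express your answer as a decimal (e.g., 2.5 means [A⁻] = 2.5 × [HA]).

pKa = -log(8.57e-03) = 2.0670. pH = pKa + log([A⁻]/[HA]), so log([A⁻]/[HA]) = pH − pKa = 2.07 − 2.0670 = 0.0030. [A⁻]/[HA] = 10^(0.0030) = 1.01

[A⁻]/[HA] = 1.01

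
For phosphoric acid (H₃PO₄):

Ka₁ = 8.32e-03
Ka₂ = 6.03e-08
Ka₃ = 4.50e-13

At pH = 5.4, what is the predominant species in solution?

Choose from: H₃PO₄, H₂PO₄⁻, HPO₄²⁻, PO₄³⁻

pKa₁ = 2.08, pKa₂ = 7.22, pKa₃ = 12.35. For a polyprotic acid the predominant species crosses at each pKa: below pKa_n the protonated form dominates, above it the deprotonated form does. At pH = 5.4, the predominant species is H₂PO₄⁻.

H₂PO₄⁻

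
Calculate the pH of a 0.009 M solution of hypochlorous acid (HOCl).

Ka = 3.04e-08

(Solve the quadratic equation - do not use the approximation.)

x² + Ka×x - Ka×C = 0. Using quadratic formula: [H⁺] = 1.6526e-05

pH = 4.78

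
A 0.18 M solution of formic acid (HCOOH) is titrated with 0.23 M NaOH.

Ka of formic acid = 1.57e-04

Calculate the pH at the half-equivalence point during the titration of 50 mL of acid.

At half-equivalence [HA] = [A⁻], so Henderson-Hasselbalch gives pH = pKa = -log(1.57e-04) = 3.80.

pH = pKa = 3.80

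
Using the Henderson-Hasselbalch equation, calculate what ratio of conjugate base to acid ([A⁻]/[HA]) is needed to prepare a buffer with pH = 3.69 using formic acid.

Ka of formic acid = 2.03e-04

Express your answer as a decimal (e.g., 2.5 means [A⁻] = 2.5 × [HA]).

pKa = -log(2.03e-04) = 3.6925. pH = pKa + log([A⁻]/[HA]), so log([A⁻]/[HA]) = pH − pKa = 3.69 − 3.6925 = -0.0025. [A⁻]/[HA] = 10^(-0.0025) = 0.994

[A⁻]/[HA] = 0.994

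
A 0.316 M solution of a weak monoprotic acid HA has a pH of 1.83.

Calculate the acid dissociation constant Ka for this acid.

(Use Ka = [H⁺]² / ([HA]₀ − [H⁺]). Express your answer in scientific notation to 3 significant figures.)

[H⁺] = 10^(−pH) = 10^(−1.83) = 1.479e-02 M. For HA ⇌ H⁺ + A⁻, Ka = [H⁺][A⁻]/[HA] = [H⁺]² / ([HA]₀ − [H⁺]) = (1.479e-02)² / (0.316 − 1.479e-02) = 7.26e-04.

K_a = 7.26e-04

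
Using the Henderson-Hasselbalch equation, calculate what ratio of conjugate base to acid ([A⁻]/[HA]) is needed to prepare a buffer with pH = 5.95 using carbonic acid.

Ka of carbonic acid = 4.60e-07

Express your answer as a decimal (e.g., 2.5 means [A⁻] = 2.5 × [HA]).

pKa = -log(4.60e-07) = 6.3372. pH = pKa + log([A⁻]/[HA]), so log([A⁻]/[HA]) = pH − pKa = 5.95 − 6.3372 = -0.3872. [A⁻]/[HA] = 10^(-0.3872) = 0.410

[A⁻]/[HA] = 0.410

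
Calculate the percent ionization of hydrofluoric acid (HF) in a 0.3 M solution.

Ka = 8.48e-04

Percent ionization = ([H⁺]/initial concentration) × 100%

Using Ka equilibrium: x² + Ka×x - Ka×C = 0. Solving: [H⁺] = 1.5532e-02. Percent = (1.5532e-02/0.3) × 100

Percent ionization = 5.18%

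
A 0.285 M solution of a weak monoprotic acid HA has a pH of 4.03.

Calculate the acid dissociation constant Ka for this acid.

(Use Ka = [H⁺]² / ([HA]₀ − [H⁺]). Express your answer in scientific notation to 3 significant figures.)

[H⁺] = 10^(−pH) = 10^(−4.03) = 9.333e-05 M. For HA ⇌ H⁺ + A⁻, Ka = [H⁺][A⁻]/[HA] = [H⁺]² / ([HA]₀ − [H⁺]) = (9.333e-05)² / (0.285 − 9.333e-05) = 3.06e-08.

K_a = 3.06e-08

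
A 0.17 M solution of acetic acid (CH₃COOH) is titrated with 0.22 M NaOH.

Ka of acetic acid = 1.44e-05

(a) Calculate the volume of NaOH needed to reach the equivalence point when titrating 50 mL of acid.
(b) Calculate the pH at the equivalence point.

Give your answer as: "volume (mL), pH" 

moles acid = 0.17 × 50/1000 = 0.0085 mol; V_base = moles/0.22 × 1000 = 38.6 mL. At equivalence only the conjugate base is present: [A⁻] = 0.0085/0.089 = 9.5897e-02 M. Kb = Kw/Ka = 6.94e-10; [OH⁻] = √(Kb × [A⁻]) = 8.1606e-06; pOH = 5.09; pH = 14 - pOH = 8.91.

V = 38.6 mL, pH = 8.91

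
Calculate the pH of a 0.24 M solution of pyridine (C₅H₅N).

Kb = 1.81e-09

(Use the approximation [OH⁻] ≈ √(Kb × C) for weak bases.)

[OH⁻] = √(Kb × C) = √(1.81e-09 × 0.24) = 2.0842e-05. pOH = 4.68, pH = 14 - pOH

pH = 9.32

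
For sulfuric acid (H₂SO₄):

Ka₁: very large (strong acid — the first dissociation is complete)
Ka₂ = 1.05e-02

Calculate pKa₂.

pKa₂ = -log(Ka₂) = -log(1.05e-02) = 1.98.

pK_{a2} = 1.98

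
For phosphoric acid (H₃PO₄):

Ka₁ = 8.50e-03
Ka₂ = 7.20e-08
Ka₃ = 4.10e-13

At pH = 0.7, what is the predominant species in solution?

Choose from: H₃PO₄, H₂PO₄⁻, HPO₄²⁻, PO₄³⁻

pKa₁ = 2.07, pKa₂ = 7.14, pKa₃ = 12.39. For a polyprotic acid the predominant species crosses at each pKa: below pKa_n the protonated form dominates, above it the deprotonated form does. At pH = 0.7, the predominant species is H₃PO₄.

H₃PO₄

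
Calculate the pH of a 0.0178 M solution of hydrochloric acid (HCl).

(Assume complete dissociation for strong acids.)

[H⁺] = 0.0178 M for strong acid. pH = -log[H⁺] = -log(0.0178)

pH = 1.75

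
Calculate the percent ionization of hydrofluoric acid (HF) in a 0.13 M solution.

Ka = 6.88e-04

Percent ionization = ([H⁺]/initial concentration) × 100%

Using Ka equilibrium: x² + Ka×x - Ka×C = 0. Solving: [H⁺] = 9.1195e-03. Percent = (9.1195e-03/0.13) × 100

Percent ionization = 7.02%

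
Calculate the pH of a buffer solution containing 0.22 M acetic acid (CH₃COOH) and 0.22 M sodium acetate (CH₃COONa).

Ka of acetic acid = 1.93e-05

pKa = -log(1.93e-05) = 4.71. pH = pKa + log([A⁻]/[HA]) = 4.71 + log(0.22/0.22)

pH = 4.71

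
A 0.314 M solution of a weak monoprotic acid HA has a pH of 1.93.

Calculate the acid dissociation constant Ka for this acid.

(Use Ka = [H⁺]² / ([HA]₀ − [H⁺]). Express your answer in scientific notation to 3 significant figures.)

[H⁺] = 10^(−pH) = 10^(−1.93) = 1.175e-02 M. For HA ⇌ H⁺ + A⁻, Ka = [H⁺][A⁻]/[HA] = [H⁺]² / ([HA]₀ − [H⁺]) = (1.175e-02)² / (0.314 − 1.175e-02) = 4.57e-04.

K_a = 4.57e-04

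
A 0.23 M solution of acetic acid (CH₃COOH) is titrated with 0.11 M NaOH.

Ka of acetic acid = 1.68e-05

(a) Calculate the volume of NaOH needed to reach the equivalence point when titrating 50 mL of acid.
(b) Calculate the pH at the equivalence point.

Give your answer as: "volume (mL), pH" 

moles acid = 0.23 × 50/1000 = 0.0115 mol; V_base = moles/0.11 × 1000 = 104.5 mL. At equivalence only the conjugate base is present: [A⁻] = 0.0115/0.155 = 7.4412e-02 M. Kb = Kw/Ka = 5.95e-10; [OH⁻] = √(Kb × [A⁻]) = 6.6553e-06; pOH = 5.18; pH = 14 - pOH = 8.82.

V = 104.5 mL, pH = 8.82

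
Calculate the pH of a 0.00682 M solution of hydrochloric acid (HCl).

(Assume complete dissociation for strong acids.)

[H⁺] = 0.00682 M for strong acid. pH = -log[H⁺] = -log(0.00682)

pH = 2.17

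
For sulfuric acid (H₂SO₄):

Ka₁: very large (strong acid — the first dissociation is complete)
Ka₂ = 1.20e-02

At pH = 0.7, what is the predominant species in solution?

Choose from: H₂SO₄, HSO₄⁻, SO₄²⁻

The first dissociation is complete, so H₂SO₄ itself is never the predominant species in water; pKa₂ = -log(1.20e-02) = 1.92. For a polyprotic acid the predominant species crosses at each pKa: below pKa_n the protonated form dominates, above it the deprotonated form does. At pH = 0.7, the predominant species is HSO₄⁻.

HSO₄⁻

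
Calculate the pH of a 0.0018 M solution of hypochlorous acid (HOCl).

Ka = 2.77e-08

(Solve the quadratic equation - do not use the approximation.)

x² + Ka×x - Ka×C = 0. Using quadratic formula: [H⁺] = 7.0473e-06

pH = 5.15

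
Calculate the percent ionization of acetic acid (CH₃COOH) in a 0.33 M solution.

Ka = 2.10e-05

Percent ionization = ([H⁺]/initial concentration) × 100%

Using Ka equilibrium: x² + Ka×x - Ka×C = 0. Solving: [H⁺] = 2.6220e-03. Percent = (2.6220e-03/0.33) × 100

Percent ionization = 0.795%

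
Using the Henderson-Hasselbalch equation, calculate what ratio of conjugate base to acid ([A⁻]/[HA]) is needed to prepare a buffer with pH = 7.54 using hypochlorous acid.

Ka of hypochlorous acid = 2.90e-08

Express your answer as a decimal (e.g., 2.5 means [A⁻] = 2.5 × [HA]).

pKa = -log(2.90e-08) = 7.5376. pH = pKa + log([A⁻]/[HA]), so log([A⁻]/[HA]) = pH − pKa = 7.54 − 7.5376 = 0.0024. [A⁻]/[HA] = 10^(0.0024) = 1.01

[A⁻]/[HA] = 1.01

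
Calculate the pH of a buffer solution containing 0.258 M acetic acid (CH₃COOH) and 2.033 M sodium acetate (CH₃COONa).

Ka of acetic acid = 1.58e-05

pKa = -log(1.58e-05) = 4.80. pH = pKa + log([A⁻]/[HA]) = 4.80 + log(2.033/0.258)

pH = 5.70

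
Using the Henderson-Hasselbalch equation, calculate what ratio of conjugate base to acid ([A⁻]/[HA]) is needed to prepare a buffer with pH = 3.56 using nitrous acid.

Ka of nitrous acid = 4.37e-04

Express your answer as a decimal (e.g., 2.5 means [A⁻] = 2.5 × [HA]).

pKa = -log(4.37e-04) = 3.3595. pH = pKa + log([A⁻]/[HA]), so log([A⁻]/[HA]) = pH − pKa = 3.56 − 3.3595 = 0.2005. [A⁻]/[HA] = 10^(0.2005) = 1.59

[A⁻]/[HA] = 1.59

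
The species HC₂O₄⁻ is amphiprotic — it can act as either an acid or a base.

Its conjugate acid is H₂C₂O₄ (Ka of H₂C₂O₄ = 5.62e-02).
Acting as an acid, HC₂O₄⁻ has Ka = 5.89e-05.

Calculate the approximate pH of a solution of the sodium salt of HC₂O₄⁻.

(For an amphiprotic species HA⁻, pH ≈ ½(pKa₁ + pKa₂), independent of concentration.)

pKa₁ = -log(5.62e-02) = 1.25; pKa₂ = -log(5.89e-05) = 4.23. For an amphiprotic species, pH ≈ ½(pKa₁ + pKa₂) = ½(1.25 + 4.23) = 2.74.

pH = 2.74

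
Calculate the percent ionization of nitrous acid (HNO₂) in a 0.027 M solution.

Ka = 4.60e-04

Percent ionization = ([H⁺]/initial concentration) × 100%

Using Ka equilibrium: x² + Ka×x - Ka×C = 0. Solving: [H⁺] = 3.3017e-03. Percent = (3.3017e-03/0.027) × 100

Percent ionization = 12.2%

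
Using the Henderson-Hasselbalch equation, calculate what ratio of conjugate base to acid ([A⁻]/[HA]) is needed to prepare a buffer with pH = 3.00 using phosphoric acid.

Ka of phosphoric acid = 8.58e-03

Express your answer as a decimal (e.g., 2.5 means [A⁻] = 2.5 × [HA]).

pKa = -log(8.58e-03) = 2.0665. pH = pKa + log([A⁻]/[HA]), so log([A⁻]/[HA]) = pH − pKa = 3.00 − 2.0665 = 0.9335. [A⁻]/[HA] = 10^(0.9335) = 8.58

[A⁻]/[HA] = 8.58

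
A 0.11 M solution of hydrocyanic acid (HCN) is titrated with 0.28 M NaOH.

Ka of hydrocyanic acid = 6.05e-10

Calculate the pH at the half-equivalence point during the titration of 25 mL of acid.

At half-equivalence [HA] = [A⁻], so Henderson-Hasselbalch gives pH = pKa = -log(6.05e-10) = 9.22.

pH = pKa = 9.22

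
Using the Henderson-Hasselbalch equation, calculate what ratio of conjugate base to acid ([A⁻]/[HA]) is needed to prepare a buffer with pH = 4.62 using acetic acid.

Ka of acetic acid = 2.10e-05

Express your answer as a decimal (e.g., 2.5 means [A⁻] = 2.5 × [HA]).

pKa = -log(2.10e-05) = 4.6778. pH = pKa + log([A⁻]/[HA]), so log([A⁻]/[HA]) = pH − pKa = 4.62 − 4.6778 = -0.0578. [A⁻]/[HA] = 10^(-0.0578) = 0.875

[A⁻]/[HA] = 0.875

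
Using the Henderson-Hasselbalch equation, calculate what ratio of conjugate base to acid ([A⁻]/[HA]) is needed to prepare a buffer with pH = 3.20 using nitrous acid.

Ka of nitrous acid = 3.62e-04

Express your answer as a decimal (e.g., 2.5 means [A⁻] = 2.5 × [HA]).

pKa = -log(3.62e-04) = 3.4413. pH = pKa + log([A⁻]/[HA]), so log([A⁻]/[HA]) = pH − pKa = 3.20 − 3.4413 = -0.2413. [A⁻]/[HA] = 10^(-0.2413) = 0.574

[A⁻]/[HA] = 0.574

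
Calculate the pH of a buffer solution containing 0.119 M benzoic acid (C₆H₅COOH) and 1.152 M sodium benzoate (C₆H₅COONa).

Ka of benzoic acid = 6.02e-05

pKa = -log(6.02e-05) = 4.22. pH = pKa + log([A⁻]/[HA]) = 4.22 + log(1.152/0.119)

pH = 5.21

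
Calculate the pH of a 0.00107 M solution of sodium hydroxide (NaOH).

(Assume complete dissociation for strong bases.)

[OH⁻] = 0.00107 M for strong base. pOH = -log[OH⁻] = 2.97, pH = 14 - pOH

pH = 11.03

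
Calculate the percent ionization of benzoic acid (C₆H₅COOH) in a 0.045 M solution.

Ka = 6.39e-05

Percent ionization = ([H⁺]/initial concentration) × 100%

Using Ka equilibrium: x² + Ka×x - Ka×C = 0. Solving: [H⁺] = 1.6641e-03. Percent = (1.6641e-03/0.045) × 100

Percent ionization = 3.7%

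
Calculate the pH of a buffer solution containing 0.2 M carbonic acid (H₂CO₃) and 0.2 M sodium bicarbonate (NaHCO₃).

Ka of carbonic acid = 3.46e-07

pKa = -log(3.46e-07) = 6.46. pH = pKa + log([A⁻]/[HA]) = 6.46 + log(0.2/0.2)

pH = 6.46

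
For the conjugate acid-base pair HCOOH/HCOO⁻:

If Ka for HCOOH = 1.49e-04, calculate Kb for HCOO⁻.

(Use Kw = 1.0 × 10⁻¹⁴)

For a conjugate pair Ka × Kb = Kw, so Kb = Kw/Ka = 1.0 × 10⁻¹⁴ / 1.49e-04 = 6.71e-11.

K_b = 6.71e-11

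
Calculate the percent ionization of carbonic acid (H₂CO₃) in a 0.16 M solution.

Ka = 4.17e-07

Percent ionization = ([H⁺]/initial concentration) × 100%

Using Ka equilibrium: x² + Ka×x - Ka×C = 0. Solving: [H⁺] = 2.5809e-04. Percent = (2.5809e-04/0.16) × 100

Percent ionization = 0.161%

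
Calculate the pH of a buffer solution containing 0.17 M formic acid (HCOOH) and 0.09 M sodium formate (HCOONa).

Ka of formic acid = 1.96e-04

pKa = -log(1.96e-04) = 3.71. pH = pKa + log([A⁻]/[HA]) = 3.71 + log(0.09/0.17)

pH = 3.43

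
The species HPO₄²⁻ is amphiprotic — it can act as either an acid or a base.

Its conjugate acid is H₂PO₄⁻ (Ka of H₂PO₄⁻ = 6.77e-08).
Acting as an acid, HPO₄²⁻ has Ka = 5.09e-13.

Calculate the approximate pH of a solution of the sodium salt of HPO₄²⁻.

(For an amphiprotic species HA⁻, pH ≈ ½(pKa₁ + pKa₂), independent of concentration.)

pKa₁ = -log(6.77e-08) = 7.17; pKa₂ = -log(5.09e-13) = 12.29. For an amphiprotic species, pH ≈ ½(pKa₁ + pKa₂) = ½(7.17 + 12.29) = 9.73.

pH = 9.73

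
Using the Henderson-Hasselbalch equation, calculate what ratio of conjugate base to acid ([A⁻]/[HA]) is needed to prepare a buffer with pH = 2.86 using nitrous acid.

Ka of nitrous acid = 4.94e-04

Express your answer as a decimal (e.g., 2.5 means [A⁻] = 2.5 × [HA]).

pKa = -log(4.94e-04) = 3.3063. pH = pKa + log([A⁻]/[HA]), so log([A⁻]/[HA]) = pH − pKa = 2.86 − 3.3063 = -0.4463. [A⁻]/[HA] = 10^(-0.4463) = 0.358

[A⁻]/[HA] = 0.358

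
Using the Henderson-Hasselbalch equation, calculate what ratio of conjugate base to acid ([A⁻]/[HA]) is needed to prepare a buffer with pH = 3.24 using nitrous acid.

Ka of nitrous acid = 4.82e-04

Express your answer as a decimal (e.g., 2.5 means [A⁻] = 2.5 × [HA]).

pKa = -log(4.82e-04) = 3.3170. pH = pKa + log([A⁻]/[HA]), so log([A⁻]/[HA]) = pH − pKa = 3.24 − 3.3170 = -0.0770. [A⁻]/[HA] = 10^(-0.0770) = 0.838

[A⁻]/[HA] = 0.838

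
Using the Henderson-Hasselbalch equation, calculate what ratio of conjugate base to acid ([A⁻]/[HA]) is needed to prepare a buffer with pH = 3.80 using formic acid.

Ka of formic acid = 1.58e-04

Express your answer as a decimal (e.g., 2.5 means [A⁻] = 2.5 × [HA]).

pKa = -log(1.58e-04) = 3.8013. pH = pKa + log([A⁻]/[HA]), so log([A⁻]/[HA]) = pH − pKa = 3.80 − 3.8013 = -0.0013. [A⁻]/[HA] = 10^(-0.0013) = 0.997

[A⁻]/[HA] = 0.997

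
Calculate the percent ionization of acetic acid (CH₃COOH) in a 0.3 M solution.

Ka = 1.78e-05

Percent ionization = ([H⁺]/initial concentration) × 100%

Using Ka equilibrium: x² + Ka×x - Ka×C = 0. Solving: [H⁺] = 2.3020e-03. Percent = (2.3020e-03/0.3) × 100

Percent ionization = 0.767%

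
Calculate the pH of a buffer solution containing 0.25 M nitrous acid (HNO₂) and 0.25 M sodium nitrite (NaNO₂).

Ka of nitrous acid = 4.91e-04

pKa = -log(4.91e-04) = 3.31. pH = pKa + log([A⁻]/[HA]) = 3.31 + log(0.25/0.25)

pH = 3.31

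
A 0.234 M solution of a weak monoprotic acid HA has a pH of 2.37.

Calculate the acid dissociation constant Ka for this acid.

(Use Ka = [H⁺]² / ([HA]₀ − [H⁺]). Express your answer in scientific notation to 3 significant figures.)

[H⁺] = 10^(−pH) = 10^(−2.37) = 4.266e-03 M. For HA ⇌ H⁺ + A⁻, Ka = [H⁺][A⁻]/[HA] = [H⁺]² / ([HA]₀ − [H⁺]) = (4.266e-03)² / (0.234 − 4.266e-03) = 7.92e-05.

K_a = 7.92e-05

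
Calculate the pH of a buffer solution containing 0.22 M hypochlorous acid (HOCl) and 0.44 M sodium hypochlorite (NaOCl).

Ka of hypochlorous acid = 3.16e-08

pKa = -log(3.16e-08) = 7.50. pH = pKa + log([A⁻]/[HA]) = 7.50 + log(0.44/0.22)

pH = 7.80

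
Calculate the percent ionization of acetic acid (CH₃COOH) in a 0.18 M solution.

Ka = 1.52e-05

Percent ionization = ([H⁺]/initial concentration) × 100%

Using Ka equilibrium: x² + Ka×x - Ka×C = 0. Solving: [H⁺] = 1.6465e-03. Percent = (1.6465e-03/0.18) × 100

Percent ionization = 0.915%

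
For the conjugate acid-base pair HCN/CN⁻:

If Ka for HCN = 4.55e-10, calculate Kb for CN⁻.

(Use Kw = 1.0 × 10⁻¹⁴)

For a conjugate pair Ka × Kb = Kw, so Kb = Kw/Ka = 1.0 × 10⁻¹⁴ / 4.55e-10 = 2.20e-05.

K_b = 2.20e-05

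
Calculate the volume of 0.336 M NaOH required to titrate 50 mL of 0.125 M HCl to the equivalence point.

At equivalence: moles acid = moles base. moles HCl = 0.125 × 50/1000 = 0.00625 mol. V_base = moles / 0.336 × 1000 = 18.6 mL.

V_{base} = 18.6 mL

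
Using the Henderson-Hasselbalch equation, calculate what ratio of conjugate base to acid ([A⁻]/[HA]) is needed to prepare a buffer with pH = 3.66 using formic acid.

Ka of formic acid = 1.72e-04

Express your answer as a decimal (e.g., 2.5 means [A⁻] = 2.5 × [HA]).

pKa = -log(1.72e-04) = 3.7645. pH = pKa + log([A⁻]/[HA]), so log([A⁻]/[HA]) = pH − pKa = 3.66 − 3.7645 = -0.1045. [A⁻]/[HA] = 10^(-0.1045) = 0.786

[A⁻]/[HA] = 0.786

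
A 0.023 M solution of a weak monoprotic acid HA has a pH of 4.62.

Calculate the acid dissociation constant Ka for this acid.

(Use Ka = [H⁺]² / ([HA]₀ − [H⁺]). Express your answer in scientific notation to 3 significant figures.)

[H⁺] = 10^(−pH) = 10^(−4.62) = 2.399e-05 M. For HA ⇌ H⁺ + A⁻, Ka = [H⁺][A⁻]/[HA] = [H⁺]² / ([HA]₀ − [H⁺]) = (2.399e-05)² / (0.023 − 2.399e-05) = 2.50e-08.

K_a = 2.50e-08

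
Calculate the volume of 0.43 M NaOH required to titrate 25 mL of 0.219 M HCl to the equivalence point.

At equivalence: moles acid = moles base. moles HCl = 0.219 × 25/1000 = 0.005475 mol. V_base = moles / 0.43 × 1000 = 12.7 mL.

V_{base} = 12.7 mL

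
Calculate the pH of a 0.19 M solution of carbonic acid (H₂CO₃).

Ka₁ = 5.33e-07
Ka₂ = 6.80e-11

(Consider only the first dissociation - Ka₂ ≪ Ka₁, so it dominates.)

First dissociation dominates. From Ka₁ = [H⁺][HA⁻]/[H₂A], x² + Ka₁·x − Ka₁·C = 0 with C = 0.19 M and Ka₁ = 5.33e-07. Solving: [H⁺] = (−Ka₁ + √(Ka₁² + 4·Ka₁·C)) / 2 = 3.1796e-04 M. pH = -log(3.1796e-04) = 3.50.

pH = 3.50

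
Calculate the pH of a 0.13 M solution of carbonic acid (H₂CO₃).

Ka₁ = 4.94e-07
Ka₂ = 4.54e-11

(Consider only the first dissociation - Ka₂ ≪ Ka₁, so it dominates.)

First dissociation dominates. From Ka₁ = [H⁺][HA⁻]/[H₂A], x² + Ka₁·x − Ka₁·C = 0 with C = 0.13 M and Ka₁ = 4.94e-07. Solving: [H⁺] = (−Ka₁ + √(Ka₁² + 4·Ka₁·C)) / 2 = 2.5317e-04 M. pH = -log(2.5317e-04) = 3.60.

pH = 3.60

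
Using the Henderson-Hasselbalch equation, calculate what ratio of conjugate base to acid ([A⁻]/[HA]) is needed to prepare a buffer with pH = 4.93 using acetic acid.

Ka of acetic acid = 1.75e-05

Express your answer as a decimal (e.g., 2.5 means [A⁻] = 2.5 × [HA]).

pKa = -log(1.75e-05) = 4.7570. pH = pKa + log([A⁻]/[HA]), so log([A⁻]/[HA]) = pH − pKa = 4.93 − 4.7570 = 0.1730. [A⁻]/[HA] = 10^(0.1730) = 1.49

[A⁻]/[HA] = 1.49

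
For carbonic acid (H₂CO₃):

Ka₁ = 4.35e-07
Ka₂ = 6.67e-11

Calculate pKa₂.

pKa₂ = -log(Ka₂) = -log(6.67e-11) = 10.18.

pK_{a2} = 10.18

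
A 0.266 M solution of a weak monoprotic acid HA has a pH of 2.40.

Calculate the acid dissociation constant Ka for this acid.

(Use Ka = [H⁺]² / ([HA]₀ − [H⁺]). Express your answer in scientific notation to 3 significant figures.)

[H⁺] = 10^(−pH) = 10^(−2.40) = 3.981e-03 M. For HA ⇌ H⁺ + A⁻, Ka = [H⁺][A⁻]/[HA] = [H⁺]² / ([HA]₀ − [H⁺]) = (3.981e-03)² / (0.266 − 3.981e-03) = 6.05e-05.

K_a = 6.05e-05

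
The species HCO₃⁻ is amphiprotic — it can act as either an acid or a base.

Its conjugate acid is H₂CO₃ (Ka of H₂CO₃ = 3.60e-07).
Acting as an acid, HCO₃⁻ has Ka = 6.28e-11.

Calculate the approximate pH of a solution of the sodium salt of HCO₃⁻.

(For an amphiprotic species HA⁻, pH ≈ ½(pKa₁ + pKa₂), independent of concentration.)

pKa₁ = -log(3.60e-07) = 6.44; pKa₂ = -log(6.28e-11) = 10.20. For an amphiprotic species, pH ≈ ½(pKa₁ + pKa₂) = ½(6.44 + 10.20) = 8.32.

pH = 8.32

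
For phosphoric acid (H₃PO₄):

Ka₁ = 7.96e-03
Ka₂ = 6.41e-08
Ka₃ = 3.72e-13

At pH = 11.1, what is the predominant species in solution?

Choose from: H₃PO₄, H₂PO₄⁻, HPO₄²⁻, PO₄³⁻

pKa₁ = 2.10, pKa₂ = 7.19, pKa₃ = 12.43. For a polyprotic acid the predominant species crosses at each pKa: below pKa_n the protonated form dominates, above it the deprotonated form does. At pH = 11.1, the predominant species is HPO₄²⁻.

HPO₄²⁻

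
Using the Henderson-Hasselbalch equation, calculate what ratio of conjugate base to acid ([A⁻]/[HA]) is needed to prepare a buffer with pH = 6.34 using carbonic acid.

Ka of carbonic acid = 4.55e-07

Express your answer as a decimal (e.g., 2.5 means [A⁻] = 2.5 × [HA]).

pKa = -log(4.55e-07) = 6.3420. pH = pKa + log([A⁻]/[HA]), so log([A⁻]/[HA]) = pH − pKa = 6.34 − 6.3420 = -0.0020. [A⁻]/[HA] = 10^(-0.0020) = 0.995

[A⁻]/[HA] = 0.995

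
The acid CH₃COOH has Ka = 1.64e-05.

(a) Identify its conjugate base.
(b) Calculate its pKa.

(a) The conjugate base is formed by removing one H⁺ from CH₃COOH, giving CH₃COO⁻. (b) pKa = -log(Ka) = -log(1.64e-05) = 4.79.

Conjugate base: CH₃COO⁻; pK_a = 4.79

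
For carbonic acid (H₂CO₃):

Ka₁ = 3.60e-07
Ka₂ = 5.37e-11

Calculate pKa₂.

pKa₂ = -log(Ka₂) = -log(5.37e-11) = 10.27.

pK_{a2} = 10.27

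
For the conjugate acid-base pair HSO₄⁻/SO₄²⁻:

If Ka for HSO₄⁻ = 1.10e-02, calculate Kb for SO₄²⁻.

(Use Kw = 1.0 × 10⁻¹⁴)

For a conjugate pair Ka × Kb = Kw, so Kb = Kw/Ka = 1.0 × 10⁻¹⁴ / 1.10e-02 = 9.09e-13.

K_b = 9.09e-13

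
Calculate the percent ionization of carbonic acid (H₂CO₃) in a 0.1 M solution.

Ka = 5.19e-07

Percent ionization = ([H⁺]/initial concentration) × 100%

Using Ka equilibrium: x² + Ka×x - Ka×C = 0. Solving: [H⁺] = 2.2756e-04. Percent = (2.2756e-04/0.1) × 100

Percent ionization = 0.228%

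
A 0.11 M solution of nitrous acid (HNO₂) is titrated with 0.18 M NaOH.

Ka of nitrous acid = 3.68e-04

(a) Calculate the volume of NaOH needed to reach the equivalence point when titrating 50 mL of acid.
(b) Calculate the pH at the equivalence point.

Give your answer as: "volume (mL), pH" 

moles acid = 0.11 × 50/1000 = 0.0055 mol; V_base = moles/0.18 × 1000 = 30.6 mL. At equivalence only the conjugate base is present: [A⁻] = 0.0055/0.081 = 6.8276e-02 M. Kb = Kw/Ka = 2.72e-11; [OH⁻] = √(Kb × [A⁻]) = 1.3621e-06; pOH = 5.87; pH = 14 - pOH = 8.13.

V = 30.6 mL, pH = 8.13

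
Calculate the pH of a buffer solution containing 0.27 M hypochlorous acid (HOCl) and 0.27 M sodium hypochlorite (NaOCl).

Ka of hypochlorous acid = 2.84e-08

pKa = -log(2.84e-08) = 7.55. pH = pKa + log([A⁻]/[HA]) = 7.55 + log(0.27/0.27)

pH = 7.55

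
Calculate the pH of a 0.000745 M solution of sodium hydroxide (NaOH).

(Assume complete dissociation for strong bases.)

[OH⁻] = 0.000745 M for strong base. pOH = -log[OH⁻] = 3.13, pH = 14 - pOH

pH = 10.87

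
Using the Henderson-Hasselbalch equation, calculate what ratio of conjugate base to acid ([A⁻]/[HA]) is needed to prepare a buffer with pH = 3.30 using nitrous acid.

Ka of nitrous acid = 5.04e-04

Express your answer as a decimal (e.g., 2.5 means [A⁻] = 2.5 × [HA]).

pKa = -log(5.04e-04) = 3.2976. pH = pKa + log([A⁻]/[HA]), so log([A⁻]/[HA]) = pH − pKa = 3.30 − 3.2976 = 0.0024. [A⁻]/[HA] = 10^(0.0024) = 1.01

[A⁻]/[HA] = 1.01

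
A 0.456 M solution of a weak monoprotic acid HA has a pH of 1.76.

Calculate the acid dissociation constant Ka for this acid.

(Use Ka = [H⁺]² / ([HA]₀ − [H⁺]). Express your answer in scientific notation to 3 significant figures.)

[H⁺] = 10^(−pH) = 10^(−1.76) = 1.738e-02 M. For HA ⇌ H⁺ + A⁻, Ka = [H⁺][A⁻]/[HA] = [H⁺]² / ([HA]₀ − [H⁺]) = (1.738e-02)² / (0.456 − 1.738e-02) = 6.89e-04.

K_a = 6.89e-04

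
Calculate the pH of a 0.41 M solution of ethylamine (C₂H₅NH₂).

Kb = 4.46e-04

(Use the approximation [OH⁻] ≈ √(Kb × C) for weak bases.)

[OH⁻] = √(Kb × C) = √(4.46e-04 × 0.41) = 1.3523e-02. pOH = 1.87, pH = 14 - pOH

pH = 12.13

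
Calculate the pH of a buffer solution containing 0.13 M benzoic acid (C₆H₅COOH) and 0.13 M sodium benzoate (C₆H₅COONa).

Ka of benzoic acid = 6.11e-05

pKa = -log(6.11e-05) = 4.21. pH = pKa + log([A⁻]/[HA]) = 4.21 + log(0.13/0.13)

pH = 4.21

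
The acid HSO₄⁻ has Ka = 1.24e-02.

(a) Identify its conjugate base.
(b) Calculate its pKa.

(a) The conjugate base is formed by removing one H⁺ from HSO₄⁻, giving SO₄²⁻. (b) pKa = -log(Ka) = -log(1.24e-02) = 1.91.

Conjugate base: SO₄²⁻; pK_a = 1.91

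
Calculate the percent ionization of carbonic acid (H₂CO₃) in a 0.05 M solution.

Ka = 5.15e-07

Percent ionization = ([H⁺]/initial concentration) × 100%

Using Ka equilibrium: x² + Ka×x - Ka×C = 0. Solving: [H⁺] = 1.6021e-04. Percent = (1.6021e-04/0.05) × 100

Percent ionization = 0.32%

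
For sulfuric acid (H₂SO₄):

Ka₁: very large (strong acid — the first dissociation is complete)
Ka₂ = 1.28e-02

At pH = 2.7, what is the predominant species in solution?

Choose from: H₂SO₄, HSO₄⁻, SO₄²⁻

The first dissociation is complete, so H₂SO₄ itself is never the predominant species in water; pKa₂ = -log(1.28e-02) = 1.89. For a polyprotic acid the predominant species crosses at each pKa: below pKa_n the protonated form dominates, above it the deprotonated form does. At pH = 2.7, the predominant species is SO₄²⁻.

SO₄²⁻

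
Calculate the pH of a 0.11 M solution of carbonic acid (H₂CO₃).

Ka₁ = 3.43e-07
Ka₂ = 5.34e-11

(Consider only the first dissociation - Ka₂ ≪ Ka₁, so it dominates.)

First dissociation dominates. From Ka₁ = [H⁺][HA⁻]/[H₂A], x² + Ka₁·x − Ka₁·C = 0 with C = 0.11 M and Ka₁ = 3.43e-07. Solving: [H⁺] = (−Ka₁ + √(Ka₁² + 4·Ka₁·C)) / 2 = 1.9407e-04 M. pH = -log(1.9407e-04) = 3.71.

pH = 3.71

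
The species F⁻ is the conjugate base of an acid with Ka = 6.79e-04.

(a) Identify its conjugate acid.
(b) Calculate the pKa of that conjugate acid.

(a) The conjugate acid is formed by adding one H⁺ to F⁻, giving HF. (b) pKa = -log(Ka) = -log(6.79e-04) = 3.17.

Conjugate acid: HF; pK_a = 3.17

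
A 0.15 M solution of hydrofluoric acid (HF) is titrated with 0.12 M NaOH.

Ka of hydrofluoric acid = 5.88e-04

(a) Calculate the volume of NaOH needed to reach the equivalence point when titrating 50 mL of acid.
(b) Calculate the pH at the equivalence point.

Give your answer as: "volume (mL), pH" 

moles acid = 0.15 × 50/1000 = 0.0075 mol; V_base = moles/0.12 × 1000 = 62.5 mL. At equivalence only the conjugate base is present: [A⁻] = 0.0075/0.113 = 6.6667e-02 M. Kb = Kw/Ka = 1.70e-11; [OH⁻] = √(Kb × [A⁻]) = 1.0648e-06; pOH = 5.97; pH = 14 - pOH = 8.03.

V = 62.5 mL, pH = 8.03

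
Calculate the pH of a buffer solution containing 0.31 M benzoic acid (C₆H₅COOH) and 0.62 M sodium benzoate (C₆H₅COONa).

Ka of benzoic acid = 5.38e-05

pKa = -log(5.38e-05) = 4.27. pH = pKa + log([A⁻]/[HA]) = 4.27 + log(0.62/0.31)

pH = 4.57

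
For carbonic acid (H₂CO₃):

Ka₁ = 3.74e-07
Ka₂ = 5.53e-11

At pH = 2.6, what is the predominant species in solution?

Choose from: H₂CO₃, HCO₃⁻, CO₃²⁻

pKa₁ = 6.43, pKa₂ = 10.26. For a polyprotic acid the predominant species crosses at each pKa: below pKa_n the protonated form dominates, above it the deprotonated form does. At pH = 2.6, the predominant species is H₂CO₃.

H₂CO₃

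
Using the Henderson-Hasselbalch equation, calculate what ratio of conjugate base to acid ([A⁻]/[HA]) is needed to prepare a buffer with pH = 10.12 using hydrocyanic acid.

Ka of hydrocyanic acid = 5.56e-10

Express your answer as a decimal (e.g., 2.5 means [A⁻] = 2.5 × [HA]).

pKa = -log(5.56e-10) = 9.2549. pH = pKa + log([A⁻]/[HA]), so log([A⁻]/[HA]) = pH − pKa = 10.12 − 9.2549 = 0.8651. [A⁻]/[HA] = 10^(0.8651) = 7.33

[A⁻]/[HA] = 7.33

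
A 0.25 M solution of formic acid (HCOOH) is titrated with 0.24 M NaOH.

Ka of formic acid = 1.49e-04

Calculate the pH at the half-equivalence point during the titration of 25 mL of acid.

At half-equivalence [HA] = [A⁻], so Henderson-Hasselbalch gives pH = pKa = -log(1.49e-04) = 3.83.

pH = pKa = 3.83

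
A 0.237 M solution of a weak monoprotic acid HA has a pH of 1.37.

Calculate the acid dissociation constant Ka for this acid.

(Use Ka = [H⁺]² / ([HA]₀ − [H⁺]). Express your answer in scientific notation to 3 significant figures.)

[H⁺] = 10^(−pH) = 10^(−1.37) = 4.266e-02 M. For HA ⇌ H⁺ + A⁻, Ka = [H⁺][A⁻]/[HA] = [H⁺]² / ([HA]₀ − [H⁺]) = (4.266e-02)² / (0.237 − 4.266e-02) = 9.36e-03.

K_a = 9.36e-03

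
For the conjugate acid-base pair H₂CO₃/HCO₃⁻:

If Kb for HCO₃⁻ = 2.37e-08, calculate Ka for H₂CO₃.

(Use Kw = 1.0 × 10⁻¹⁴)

For a conjugate pair Ka × Kb = Kw, so Ka = Kw/Kb = 1.0 × 10⁻¹⁴ / 2.37e-08 = 4.22e-07.

K_a = 4.22e-07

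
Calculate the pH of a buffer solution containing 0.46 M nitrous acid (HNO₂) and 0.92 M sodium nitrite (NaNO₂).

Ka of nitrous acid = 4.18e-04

pKa = -log(4.18e-04) = 3.38. pH = pKa + log([A⁻]/[HA]) = 3.38 + log(0.92/0.46)

pH = 3.68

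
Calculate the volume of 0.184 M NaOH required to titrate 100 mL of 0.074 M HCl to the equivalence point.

At equivalence: moles acid = moles base. moles HCl = 0.074 × 100/1000 = 0.0074 mol. V_base = moles / 0.184 × 1000 = 40.2 mL.

V_{base} = 40.2 mL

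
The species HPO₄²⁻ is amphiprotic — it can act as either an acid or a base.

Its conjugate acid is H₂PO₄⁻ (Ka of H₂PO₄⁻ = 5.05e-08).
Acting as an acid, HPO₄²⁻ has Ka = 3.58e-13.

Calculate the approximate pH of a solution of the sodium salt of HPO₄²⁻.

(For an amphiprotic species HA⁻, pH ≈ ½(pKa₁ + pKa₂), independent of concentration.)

pKa₁ = -log(5.05e-08) = 7.30; pKa₂ = -log(3.58e-13) = 12.45. For an amphiprotic species, pH ≈ ½(pKa₁ + pKa₂) = ½(7.30 + 12.45) = 9.87.

pH = 9.87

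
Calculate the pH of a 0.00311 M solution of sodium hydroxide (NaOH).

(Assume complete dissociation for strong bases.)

[OH⁻] = 0.00311 M for strong base. pOH = -log[OH⁻] = 2.51, pH = 14 - pOH

pH = 11.49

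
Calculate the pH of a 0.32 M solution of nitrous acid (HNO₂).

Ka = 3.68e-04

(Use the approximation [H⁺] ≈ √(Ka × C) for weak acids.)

[H⁺] = √(Ka × C) = √(3.68e-04 × 0.32) = 1.0852e-02. pH = -log(1.0852e-02)

pH = 1.96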